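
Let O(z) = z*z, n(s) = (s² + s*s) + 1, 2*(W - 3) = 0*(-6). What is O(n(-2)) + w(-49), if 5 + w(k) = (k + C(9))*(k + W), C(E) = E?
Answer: 1916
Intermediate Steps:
W = 3 (W = 3 + (0*(-6))/2 = 3 + (½)*0 = 3 + 0 = 3)
n(s) = 1 + 2*s² (n(s) = (s² + s²) + 1 = 2*s² + 1 = 1 + 2*s²)
w(k) = -5 + (3 + k)*(9 + k) (w(k) = -5 + (k + 9)*(k + 3) = -5 + (9 + k)*(3 + k) = -5 + (3 + k)*(9 + k))
O(z) = z²
O(n(-2)) + w(-49) = (1 + 2*(-2)²)² + (22 + (-49)² + 12*(-49)) = (1 + 2*4)² + (22 + 2401 - 588) = (1 + 8)² + 1835 = 9² + 1835 = 81 + 1835 = 1916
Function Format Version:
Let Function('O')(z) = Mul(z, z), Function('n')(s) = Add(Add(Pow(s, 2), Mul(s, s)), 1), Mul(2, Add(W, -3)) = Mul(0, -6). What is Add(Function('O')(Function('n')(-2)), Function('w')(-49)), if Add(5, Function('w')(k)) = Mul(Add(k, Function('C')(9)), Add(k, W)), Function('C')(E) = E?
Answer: 1916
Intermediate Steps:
W = 3 (W = Add(3, Mul(Rational(1, 2), Mul(0, -6))) = Add(3, Mul(Rational(1, 2), 0)) = Add(3, 0) = 3)
Function('n')(s) = Add(1, Mul(2, Pow(s, 2))) (Function('n')(s) = Add(Add(Pow(s, 2), Pow(s, 2)), 1) = Add(Mul(2, Pow(s, 2)), 1) = Add(1, Mul(2, Pow(s, 2))))
Function('w')(k) = Add(-5, Mul(Add(3, k), Add(9, k))) (Function('w')(k) = Add(-5, Mul(Add(k, 9), Add(k, 3))) = Add(-5, Mul(Add(9, k), Add(3, k))) = Add(-5, Mul(Add(3, k), Add(9, k))))
Function('O')(z) = Pow(z, 2)
Add(Function('O')(Function('n')(-2)), Function('w')(-49)) = Add(Pow(Add(1, Mul(2, Pow(-2, 2))), 2), Add(22, Pow(-49, 2), Mul(12, -49))) = Add(Pow(Add(1, Mul(2, 4)), 2), Add(22, 2401, -588)) = Add(Pow(Add(1, 8), 2), 1835) = Add(Pow(9, 2), 1835) = Add(81, 1835) = 1916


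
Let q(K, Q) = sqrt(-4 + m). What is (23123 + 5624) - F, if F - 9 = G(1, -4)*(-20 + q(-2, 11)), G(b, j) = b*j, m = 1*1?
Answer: 28658 + 4*I*sqrt(3) ≈ 28658.0 + 6.9282*I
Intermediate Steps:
m = 1
q(K, Q) = I*sqrt(3) (q(K, Q) = sqrt(-4 + 1) = sqrt(-3) = I*sqrt(3))
F = 89 - 4*I*sqrt(3) (F = 9 + (1*(-4))*(-20 + I*sqrt(3)) = 9 - 4*(-20 + I*sqrt(3)) = 9 + (80 - 4*I*sqrt(3)) = 89 - 4*I*sqrt(3) ≈ 89.0 - 6.9282*I)
(23123 + 5624) - F = (23123 + 5624) - (89 - 4*I*sqrt(3)) = 28747 + (-89 + 4*I*sqrt(3)) = 28658 + 4*I*sqrt(3)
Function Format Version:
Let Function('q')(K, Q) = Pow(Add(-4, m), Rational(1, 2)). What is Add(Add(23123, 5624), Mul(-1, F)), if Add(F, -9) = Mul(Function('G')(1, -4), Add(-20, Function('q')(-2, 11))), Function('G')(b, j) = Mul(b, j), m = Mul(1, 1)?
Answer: Add(28658, Mul(4, I, Pow(3, Rational(1, 2)))) ≈ Add(28658., Mul(6.9282, I))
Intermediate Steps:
m = 1
Function('q')(K, Q) = Mul(I, Pow(3, Rational(1, 2))) (Function('q')(K, Q) = Pow(Add(-4, 1), Rational(1, 2)) = Pow(-3, Rational(1, 2)) = Mul(I, Pow(3, Rational(1, 2))))
F = Add(89, Mul(-4, I, Pow(3, Rational(1, 2)))) (F = Add(9, Mul(Mul(1, -4), Add(-20, Mul(I, Pow(3, Rational(1, 2)))))) = Add(9, Mul(-4, Add(-20, Mul(I, Pow(3, Rational(1, 2)))))) = Add(9, Add(80, Mul(-4, I, Pow(3, Rational(1, 2))))) = Add(89, Mul(-4, I, Pow(3, Rational(1, 2)))) ≈ Add(89.000, Mul(-6.9282, I)))
Add(Add(23123, 5624), Mul(-1, F)) = Add(Add(23123, 5624), Mul(-1, Add(89, Mul(-4, I, Pow(3, Rational(1, 2)))))) = Add(28747, Add(-89, Mul(4, I, Pow(3, Rational(1, 2))))) = Add(28658, Mul(4, I, Pow(3, Rational(1, 2))))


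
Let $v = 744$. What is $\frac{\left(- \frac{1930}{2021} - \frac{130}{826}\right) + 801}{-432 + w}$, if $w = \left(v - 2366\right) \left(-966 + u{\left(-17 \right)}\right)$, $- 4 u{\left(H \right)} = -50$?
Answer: $\frac{667644618}{1290525485585} \approx 0.00051734$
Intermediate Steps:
$u{\left(H \right)} = \frac{25}{2}$ ($u{\left(H \right)} = \left(- \frac{1}{4}\right) \left(-50\right) = \frac{25}{2}$)
$w = 1546577$ ($w = \left(744 - 2366\right) \left(-966 + \frac{25}{2}\right) = \left(-1622\right) \left(- \frac{1907}{2}\right) = 1546577$)
$\frac{\left(- \frac{1930}{2021} - \frac{130}{826}\right) + 801}{-432 + w} = \frac{\left(- \frac{1930}{2021} - \frac{130}{826}\right) + 801}{-432 + 1546577} = \frac{\left(\left(-1930\right) \frac{1}{2021} - \frac{65}{413}\right) + 801}{1546145} = \left(\left(- \frac{1930}{2021} - \frac{65}{413}\right) + 801\right) \frac{1}{1546145} = \left(- \frac{928455}{834673} + 801\right) \frac{1}{1546145} = \frac{667644618}{834673} \cdot \frac{1}{1546145} = \frac{667644618}{1290525485585}$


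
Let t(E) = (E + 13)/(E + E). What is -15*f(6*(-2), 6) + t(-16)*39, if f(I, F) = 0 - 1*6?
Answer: 2997/32 ≈ 93.656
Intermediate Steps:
f(I, F) = -6 (f(I, F) = 0 - 6 = -6)
t(E) = (13 + E)/(2*E) (t(E) = (13 + E)/((2*E)) = (13 + E)*(1/(2*E)) = (13 + E)/(2*E))
-15*f(6*(-2), 6) + t(-16)*39 = -15*(-6) + ((½)*(13 - 16)/(-16))*39 = 90 + ((½)*(-1/16)*(-3))*39 = 90 + (3/32)*39 = 90 + 117/32 = 2997/32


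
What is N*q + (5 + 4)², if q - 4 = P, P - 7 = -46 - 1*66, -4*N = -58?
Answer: -2767/2 ≈ -1383.5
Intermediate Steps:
N = 29/2 (N = -¼*(-58) = 29/2 ≈ 14.500)
P = -105 (P = 7 + (-46 - 1*66) = 7 + (-46 - 66) = 7 - 112 = -105)
q = -101 (q = 4 - 105 = -101)
N*q + (5 + 4)² = (29/2)*(-101) + (5 + 4)² = -2929/2 + 9² = -2929/2 + 81 = -2767/2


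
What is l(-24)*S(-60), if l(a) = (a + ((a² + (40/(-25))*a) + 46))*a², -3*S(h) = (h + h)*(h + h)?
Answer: -1759518720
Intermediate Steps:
S(h) = -4*h²/3 (S(h) = -(h + h)*(h + h)/3 = -2*h*2*h/3 = -4*h²/3)
l(a) = a²*(46 + a² - 3*a/5) (l(a) = (a + ((a² + (40*(-1/25))*a) + 46))*a² = (a + ((a² - 8*a/5) + 46))*a² = (a + (46 + a² - 8*a/5))*a² = (46 + a² - 3*a/5)*a² = a²*(46 + a² - 3*a/5))
l(-24)*S(-60) = ((-24)²*(46 + (-24)² - ⅗*(-24)))*(-4/3*(-60)²) = (576*(46 + 576 + 72/5))*(-4/3*3600) = (576*(3182/5))*(-4800) = (1832832/5)*(-4800) = -1759518720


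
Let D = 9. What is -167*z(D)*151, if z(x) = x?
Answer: -226953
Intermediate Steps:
-167*z(D)*151 = -167*9*151 = -1503*151 = -226953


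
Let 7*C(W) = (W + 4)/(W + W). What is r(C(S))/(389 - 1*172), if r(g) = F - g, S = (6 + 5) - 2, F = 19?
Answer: 2381/27342 ≈ 0.087082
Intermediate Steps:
S = 9 (S = 11 - 2 = 9)
C(W) = (4 + W)/(14*W) (C(W) = ((W + 4)/(W + W))/7 = ((4 + W)/((2*W)))/7 = ((4 + W)*(1/(2*W)))/7 = ((4 + W)/(2*W))/7 = (4 + W)/(14*W))
r(g) = 19 - g
r(C(S))/(389 - 1*172) = (19 - (4 + 9)/(14*9))/(389 - 1*172) = (19 - 13/(14*9))/(389 - 172) = (19 - 1*13/126)/217 = (19 - 13/126)*(1/217) = (2381/126)*(1/217) = 2381/27342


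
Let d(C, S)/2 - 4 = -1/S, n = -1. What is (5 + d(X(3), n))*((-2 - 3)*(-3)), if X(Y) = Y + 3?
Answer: 225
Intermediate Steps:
X(Y) = 3 + Y
d(C, S) = 8 - 2/S (d(C, S) = 8 + 2*(-1/S) = 8 - 2/S)
(5 + d(X(3), n))*((-2 - 3)*(-3)) = (5 + (8 - 2/(-1)))*((-2 - 3)*(-3)) = (5 + (8 - 2*(-1)))*(-5*(-3)) = (5 + (8 + 2))*15 = (5 + 10)*15 = 15*15 = 225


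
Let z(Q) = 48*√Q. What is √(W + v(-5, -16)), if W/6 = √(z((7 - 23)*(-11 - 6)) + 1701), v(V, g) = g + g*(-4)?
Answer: √(48 + 6*√3*√(567 + 64*√17)) ≈ 18.643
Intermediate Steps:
v(V, g) = -3*g (v(V, g) = g - 4*g = -3*g)
W = 6*√(1701 + 192*√17) (W = 6*√(48*√((7 - 23)*(-11 - 6)) + 1701) = 6*√(48*√(-16*(-17)) + 1701) = 6*√(48*√272 + 1701) = 6*√(48*(4*√17) + 1701) = 6*√(192*√17 + 1701) = 6*√(1701 + 192*√17) ≈ 299.56)
√(W + v(-5, -16)) = √(6*√(1701 + 192*√17) - 3*(-16)) = √(6*√(1701 + 192*√17) + 48) = √(48 + 6*√(1701 + 192*√17))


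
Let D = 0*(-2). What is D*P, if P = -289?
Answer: 0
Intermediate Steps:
D = 0
D*P = 0*(-289) = 0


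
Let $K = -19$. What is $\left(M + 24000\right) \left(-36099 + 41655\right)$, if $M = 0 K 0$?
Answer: $133344000$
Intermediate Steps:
$M = 0$ ($M = 0 \left(-19\right) 0 = 0 \cdot 0 = 0$)
$\left(M + 24000\right) \left(-36099 + 41655\right) = \left(0 + 24000\right) \left(-36099 + 41655\right) = 24000 \cdot 5556 = 133344000$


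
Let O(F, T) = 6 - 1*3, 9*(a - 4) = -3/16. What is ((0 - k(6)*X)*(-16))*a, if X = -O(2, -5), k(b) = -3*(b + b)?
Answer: 6876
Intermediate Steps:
k(b) = -6*b
a = 191/48 (a = 4 + (-3/16)/9 = 4 + (-3*1/16)/9 = 4 + (⅑)*(-3/16) = 4 - 1/48 = 191/48 ≈ 3.9792)
O(F, T) = 3 (O(F, T) = 6 - 3 = 3)
X = -3 (X = -1*3 = -3)
((0 - k(6)*X)*(-16))*a = ((0 - (-6*6)*(-3))*(-16))*(191/48) = ((0 - (-36)*(-3))*(-16))*(191/48) = ((0 - 1*108)*(-16))*(191/48) = ((0 - 108)*(-16))*(191/48) = -108*(-16)*(191/48) = 1728*(191/48) = 6876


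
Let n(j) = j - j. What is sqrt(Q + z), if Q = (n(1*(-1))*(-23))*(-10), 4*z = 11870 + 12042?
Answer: 7*sqrt(122) ≈ 77.318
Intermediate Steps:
z = 5978 (z = (11870 + 12042)/4 = (1/4)*23912 = 5978)
n(j) = 0
Q = 0 (Q = (0*(-23))*(-10) = 0*(-10) = 0)
sqrt(Q + z) = sqrt(0 + 5978) = sqrt(5978) = 7*sqrt(122)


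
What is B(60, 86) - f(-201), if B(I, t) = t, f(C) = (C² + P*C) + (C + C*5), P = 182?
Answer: -2527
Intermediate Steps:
f(C) = C² + 188*C (f(C) = (C² + 182*C) + (C + C*5) = (C² + 182*C) + (C + 5*C) = (C² + 182*C) + 6*C = C² + 188*C)
B(60, 86) - f(-201) = 86 - (-201)*(188 - 201) = 86 - (-201)*(-13) = 86 - 1*2613 = 86 - 2613 = -2527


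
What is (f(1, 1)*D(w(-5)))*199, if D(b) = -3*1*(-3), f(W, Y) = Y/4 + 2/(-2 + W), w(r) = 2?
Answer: -12537/4 ≈ -3134.3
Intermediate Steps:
f(W, Y) = 2/(-2 + W) + Y/4 (f(W, Y) = Y*(1/4) + 2/(-2 + W) = Y/4 + 2/(-2 + W) = 2/(-2 + W) + Y/4)
D(b) = 9 (D(b) = -3*(-3) = 9)
(f(1, 1)*D(w(-5)))*199 = (((8 - 2*1 + 1*1)/(4*(-2 + 1)))*9)*199 = (((1/4)*(8 - 2 + 1)/(-1))*9)*199 = (((1/4)*(-1)*7)*9)*199 = -7/4*9*199 = -63/4*199 = -12537/4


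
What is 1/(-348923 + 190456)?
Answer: -1/158467 ≈ -6.3105e-6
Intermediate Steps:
1/(-348923 + 190456) = 1/(-158467) = -1/158467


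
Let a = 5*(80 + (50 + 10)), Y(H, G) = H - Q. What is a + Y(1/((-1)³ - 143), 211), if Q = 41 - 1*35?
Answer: 99935/144 ≈ 693.99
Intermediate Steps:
Q = 6 (Q = 41 - 35 = 6)
Y(H, G) = -6 + H (Y(H, G) = H - 1*6 = H - 6 = -6 + H)
a = 700 (a = 5*(80 + 60) = 5*140 = 700)
a + Y(1/((-1)³ - 143), 211) = 700 + (-6 + 1/((-1)³ - 143)) = 700 + (-6 + 1/(-1 - 143)) = 700 + (-6 + 1/(-144)) = 700 + (-6 - 1/144) = 700 - 865/144 = 99935/144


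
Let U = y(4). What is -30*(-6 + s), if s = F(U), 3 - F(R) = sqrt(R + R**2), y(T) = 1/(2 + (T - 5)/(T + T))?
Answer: 90 + 4*sqrt(46) ≈ 117.13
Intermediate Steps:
y(T) = 1/(2 + (-5 + T)/(2*T)) (y(T) = 1/(2 + (-5 + T)/((2*T))) = 1/(2 + (-5 + T)*(1/(2*T))) = 1/(2 + (-5 + T)/(2*T)))
U = 8/15 (U = (2/5)*4/(-1 + 4) = (2/5)*4/3 = (2/5)*4*(1/3) = 8/15 ≈ 0.53333)
F(R) = 3 - sqrt(R + R**2)
s = 3 - 2*sqrt(46)/15 (s = 3 - sqrt(8*(1 + 8/15)/15) = 3 - sqrt((8/15)*(23/15)) = 3 - sqrt(184/225) = 3 - 2*sqrt(46)/15 ≈ 2.0957)
-30*(-6 + s) = -30*(-6 + (3 - 2*sqrt(46)/15)) = -30*(-3 - 2*sqrt(46)/15) = 90 + 4*sqrt(46)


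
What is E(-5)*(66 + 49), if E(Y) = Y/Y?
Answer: 115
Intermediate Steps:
E(Y) = 1
E(-5)*(66 + 49) = 1*(66 + 49) = 1*115 = 115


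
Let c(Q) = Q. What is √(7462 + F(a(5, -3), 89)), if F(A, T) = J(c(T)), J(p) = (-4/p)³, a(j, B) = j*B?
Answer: √468182596646/7921 ≈ 86.383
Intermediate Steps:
a(j, B) = B*j
J(p) = -64/p³
F(A, T) = -64/T³
√(7462 + F(a(5, -3), 89)) = √(7462 - 64/89³) = √(7462 - 64*1/704969) = √(7462 - 64/704969) = √(5260478614/704969) = √468182596646/7921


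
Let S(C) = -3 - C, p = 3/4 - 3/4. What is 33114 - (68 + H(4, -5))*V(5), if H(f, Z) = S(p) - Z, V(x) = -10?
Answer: 33814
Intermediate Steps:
p = 0 (p = 3*(¼) - 3*¼ = ¾ - ¾ = 0)
H(f, Z) = -3 - Z (H(f, Z) = (-3 - 1*0) - Z = (-3 + 0) - Z = -3 - Z)
33114 - (68 + H(4, -5))*V(5) = 33114 - (68 + (-3 - 1*(-5)))*(-10) = 33114 - (68 + (-3 + 5))*(-10) = 33114 - (68 + 2)*(-10) = 33114 - 70*(-10) = 33114 - 1*(-700) = 33114 + 700 = 33814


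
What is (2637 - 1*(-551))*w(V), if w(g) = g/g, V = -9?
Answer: 3188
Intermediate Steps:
w(g) = 1
(2637 - 1*(-551))*w(V) = (2637 - 1*(-551))*1 = (2637 + 551)*1 = 3188*1 = 3188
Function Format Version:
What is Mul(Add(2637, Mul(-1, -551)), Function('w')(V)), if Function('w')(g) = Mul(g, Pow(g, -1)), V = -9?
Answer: 3188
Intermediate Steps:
Function('w')(g) = 1
Mul(Add(2637, Mul(-1, -551)), Function('w')(V)) = Mul(Add(2637, Mul(-1, -551)), 1) = Mul(Add(2637, 551), 1) = Mul(3188, 1) = 3188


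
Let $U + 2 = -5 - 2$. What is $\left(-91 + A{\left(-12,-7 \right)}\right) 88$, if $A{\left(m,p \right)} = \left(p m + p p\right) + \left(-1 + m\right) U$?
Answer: $13992$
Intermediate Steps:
$U = -9$ ($U = -2 - 7 = -9$)
$A{\left(m,p \right)} = 9 + p^{2} - 9 m + m p$ ($A{\left(m,p \right)} = \left(p m + p p\right) + \left(-1 + m\right) \left(-9\right) = \left(m p + p^{2}\right) - \left(-9 + 9 m\right) = \left(p^{2} + m p\right) - \left(-9 + 9 m\right) = 9 + p^{2} - 9 m + m p$)
$\left(-91 + A{\left(-12,-7 \right)}\right) 88 = \left(-91 + \left(9 + \left(-7\right)^{2} - -108 - -84\right)\right) 88 = \left(-91 + \left(9 + 49 + 108 + 84\right)\right) 88 = \left(-91 + 250\right) 88 = 159 \cdot 88 = 13992$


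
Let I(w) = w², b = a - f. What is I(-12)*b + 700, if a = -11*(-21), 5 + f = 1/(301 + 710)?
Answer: 11688460/337 ≈ 34684.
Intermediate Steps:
f = -5054/1011 (f = -5 + 1/(301 + 710) = -5 + 1/1011 = -5054/1011 ≈ -4.9990)
a = 231
b = 238595/1011 (b = 231 - 1*(-5054/1011) = 231 + 5054/1011 = 238595/1011 ≈ 236.00)
I(-12)*b + 700 = (-12)²*(238595/1011) + 700 = 144*(238595/1011) + 700 = 11452560/337 + 700 = 11688460/337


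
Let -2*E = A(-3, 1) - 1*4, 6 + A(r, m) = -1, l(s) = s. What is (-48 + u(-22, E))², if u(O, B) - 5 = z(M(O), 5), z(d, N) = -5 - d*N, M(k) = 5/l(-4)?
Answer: 27889/16 ≈ 1743.1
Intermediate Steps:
A(r, m) = -7 (A(r, m) = -6 - 1 = -7)
E = 11/2 (E = -(-7 - 1*4)/2 = -(-7 - 4)/2 = -½*(-11) = 11/2 ≈ 5.5000)
M(k) = -5/4 (M(k) = 5/(-4) = 5*(-¼) = -5/4)
z(d, N) = -5 - N*d
u(O, B) = 25/4 (u(O, B) = 5 + (-5 - 1*5*(-5/4)) = 5 + (-5 + 25/4) = 5 + 5/4 = 25/4)
(-48 + u(-22, E))² = (-48 + 25/4)² = (-167/4)² = 27889/16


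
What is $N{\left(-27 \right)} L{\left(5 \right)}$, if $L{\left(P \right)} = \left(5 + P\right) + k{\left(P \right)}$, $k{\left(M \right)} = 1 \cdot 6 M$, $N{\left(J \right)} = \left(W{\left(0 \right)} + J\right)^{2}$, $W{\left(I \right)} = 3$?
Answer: $23040$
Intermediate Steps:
$N{\left(J \right)} = \left(3 + J\right)^{2}$
$k{\left(M \right)} = 6 M$
$L{\left(P \right)} = 5 + 7 P$ ($L{\left(P \right)} = \left(5 + P\right) + 6 P = 5 + 7 P$)
$N{\left(-27 \right)} L{\left(5 \right)} = \left(3 - 27\right)^{2} \left(5 + 7 \cdot 5\right) = \left(-24\right)^{2} \left(5 + 35\right) = 576 \cdot 40 = 23040$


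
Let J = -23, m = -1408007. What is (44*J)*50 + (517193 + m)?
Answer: -941414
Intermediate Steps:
(44*J)*50 + (517193 + m) = (44*(-23))*50 + (517193 - 1408007) = -1012*50 - 890814 = -50600 - 890814 = -941414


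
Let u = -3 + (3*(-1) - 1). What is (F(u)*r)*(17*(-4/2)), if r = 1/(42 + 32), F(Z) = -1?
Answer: 17/37 ≈ 0.45946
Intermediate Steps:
u = -7 (u = -3 + (-3 - 1) = -3 - 4 = -7)
r = 1/74 ≈ 0.013514
(F(u)*r)*(17*(-4/2)) = (-1*1/74)*(17*(-4/2)) = -17*(-4*½)/74 = -17*(-2)/74 = -1/74*(-34) = 17/37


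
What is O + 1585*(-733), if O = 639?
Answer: -1161166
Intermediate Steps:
O + 1585*(-733) = 639 + 1585*(-733) = 639 - 1161805 = -1161166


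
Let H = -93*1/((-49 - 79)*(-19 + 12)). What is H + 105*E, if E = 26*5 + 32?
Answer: 15240867/896 ≈ 17010.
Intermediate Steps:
E = 162 (E = 130 + 32 = 162)
H = -93/896 (H = -93/((-128*(-7))) = -93/896 ≈ -0.10379)
H + 105*E = -93/896 + 105*162 = -93/896 + 17010 = 15240867/896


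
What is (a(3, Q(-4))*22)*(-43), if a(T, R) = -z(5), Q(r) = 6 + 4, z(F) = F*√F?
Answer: 4730*√5 ≈ 10577.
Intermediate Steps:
z(F) = F^(3/2)
Q(r) = 10
a(T, R) = -5*√5 (a(T, R) = -5^(3/2) = -5*√5)
(a(3, Q(-4))*22)*(-43) = (-5*√5*22)*(-43) = -110*√5*(-43) = 4730*√5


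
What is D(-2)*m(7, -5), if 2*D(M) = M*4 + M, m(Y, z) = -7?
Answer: 35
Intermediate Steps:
D(M) = 5*M/2 (D(M) = (M*4 + M)/2 = (4*M + M)/2 = (5*M)/2 = 5*M/2)
D(-2)*m(7, -5) = ((5/2)*(-2))*(-7) = -5*(-7) = 35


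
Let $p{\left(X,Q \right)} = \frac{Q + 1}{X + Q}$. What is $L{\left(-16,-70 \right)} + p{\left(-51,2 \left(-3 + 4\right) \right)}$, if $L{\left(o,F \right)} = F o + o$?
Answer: $\frac{54093}{49} \approx 1103.9$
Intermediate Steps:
$L{\left(o,F \right)} = o + F o$
$p{\left(X,Q \right)} = \frac{1 + Q}{Q + X}$
$L{\left(-16,-70 \right)} + p{\left(-51,2 \left(-3 + 4\right) \right)} = - 16 \left(1 - 70\right) + \frac{1 + 2 \left(-3 + 4\right)}{2 \left(-3 + 4\right) - 51} = \left(-16\right) \left(-69\right) + \frac{1 + 2 \cdot 1}{2 \cdot 1 - 51} = 1104 + \frac{1 + 2}{2 - 51} = 1104 + \frac{1}{-49} \cdot 3 = 1104 - \frac{3}{49} = \frac{54093}{49}$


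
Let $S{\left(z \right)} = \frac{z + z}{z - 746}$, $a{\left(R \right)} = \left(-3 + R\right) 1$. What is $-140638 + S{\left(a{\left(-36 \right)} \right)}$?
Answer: $- \frac{110400752}{785} \approx -1.4064 \cdot 10^{5}$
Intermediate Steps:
$a{\left(R \right)} = -3 + R$
$S{\left(z \right)} = \frac{2 z}{-746 + z}$
$-140638 + S{\left(a{\left(-36 \right)} \right)} = -140638 + \frac{2 \left(-3 - 36\right)}{-746 - 39} = -140638 + 2 \left(-39\right) \frac{1}{-746 - 39} = -140638 + 2 \left(-39\right) \frac{1}{-785} = -140638 + 2 \left(-39\right) \left(- \frac{1}{785}\right) = -140638 + \frac{78}{785} = - \frac{110400752}{785}$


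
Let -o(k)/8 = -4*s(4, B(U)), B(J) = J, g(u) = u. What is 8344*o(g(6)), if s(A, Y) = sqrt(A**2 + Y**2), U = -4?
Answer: 1068032*sqrt(2) ≈ 1.5104e+6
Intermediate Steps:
o(k) = 128*sqrt(2) (o(k) = -(-32)*sqrt(4**2 + (-4)**2) = -(-32)*sqrt(16 + 16) = -(-32)*sqrt(32) = -(-32)*4*sqrt(2) = -(-128)*sqrt(2) = 128*sqrt(2))
8344*o(g(6)) = 8344*(128*sqrt(2)) = 1068032*sqrt(2)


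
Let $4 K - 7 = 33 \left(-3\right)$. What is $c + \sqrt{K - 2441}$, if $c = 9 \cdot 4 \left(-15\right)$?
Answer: $-540 + 4 i \sqrt{154} \approx -540.0 + 49.639 i$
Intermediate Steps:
$K = -23$ ($K = \frac{7}{4} + \frac{33 \left(-3\right)}{4} = \frac{7}{4} + \frac{1}{4} \left(-99\right) = \frac{7}{4} - \frac{99}{4} = -23$)
$c = -540$ ($c = 36 \left(-15\right) = -540$)
$c + \sqrt{K - 2441} = -540 + \sqrt{-23 - 2441} = -540 + \sqrt{-2464} = -540 + 4 i \sqrt{154}$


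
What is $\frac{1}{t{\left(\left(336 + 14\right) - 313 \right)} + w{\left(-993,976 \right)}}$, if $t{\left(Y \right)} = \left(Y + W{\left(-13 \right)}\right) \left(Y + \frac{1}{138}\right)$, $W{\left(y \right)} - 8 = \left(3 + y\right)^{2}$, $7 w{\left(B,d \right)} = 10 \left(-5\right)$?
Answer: $\frac{966}{5176705} \approx 0.00018661$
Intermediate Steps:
$w{\left(B,d \right)} = - \frac{50}{7}$ ($w{\left(B,d \right)} = \frac{10 \left(-5\right)}{7} = \frac{1}{7} \left(-50\right) = - \frac{50}{7}$)
$W{\left(y \right)} = 8 + \left(3 + y\right)^{2}$
$t{\left(Y \right)} = \left(108 + Y\right) \left(\frac{1}{138} + Y\right)$ ($t{\left(Y \right)} = \left(Y + \left(8 + \left(3 - 13\right)^{2}\right)\right) \left(Y + \frac{1}{138}\right) = \left(Y + \left(8 + \left(-10\right)^{2}\right)\right) \left(Y + \frac{1}{138}\right) = \left(Y + \left(8 + 100\right)\right) \left(\frac{1}{138} + Y\right) = \left(Y + 108\right) \left(\frac{1}{138} + Y\right) = \left(108 + Y\right) \left(\frac{1}{138} + Y\right)$)
$\frac{1}{t{\left(\left(336 + 14\right) - 313 \right)} + w{\left(-993,976 \right)}} = \frac{1}{\left(\frac{18}{23} + \left(\left(336 + 14\right) - 313\right)^{2} + \frac{14905 \left(\left(336 + 14\right) - 313\right)}{138}\right) - \frac{50}{7}} = \frac{1}{\left(\frac{18}{23} + \left(350 - 313\right)^{2} + \frac{14905 \left(350 - 313\right)}{138}\right) - \frac{50}{7}} = \frac{1}{\left(\frac{18}{23} + 37^{2} + \frac{14905}{138} \cdot 37\right) - \frac{50}{7}} = \frac{1}{\left(\frac{18}{23} + 1369 + \frac{551485}{138}\right) - \frac{50}{7}} = \frac{1}{\frac{740515}{138} - \frac{50}{7}} = \frac{1}{\frac{5176705}{966}} = \frac{966}{5176705}$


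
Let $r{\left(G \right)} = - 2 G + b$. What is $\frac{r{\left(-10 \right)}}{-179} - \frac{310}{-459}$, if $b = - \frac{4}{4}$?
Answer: $\frac{46769}{82161} \approx 0.56924$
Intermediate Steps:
$b = -1$ ($b = \left(-4\right) \frac{1}{4} = -1$)
$r{\left(G \right)} = -1 - 2 G$ ($r{\left(G \right)} = - 2 G - 1 = -1 - 2 G$)
$\frac{r{\left(-10 \right)}}{-179} - \frac{310}{-459} = \frac{-1 - -20}{-179} - \frac{310}{-459} = \left(-1 + 20\right) \left(- \frac{1}{179}\right) - - \frac{310}{459} = 19 \left(- \frac{1}{179}\right) + \frac{310}{459} = - \frac{19}{179} + \frac{310}{459} = \frac{46769}{82161}$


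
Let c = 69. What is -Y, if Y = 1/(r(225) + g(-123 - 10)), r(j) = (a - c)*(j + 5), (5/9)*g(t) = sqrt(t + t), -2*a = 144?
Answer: 135125/4382107341 + 5*I*sqrt(266)/2921404894 ≈ 3.0836e-5 + 2.7914e-8*I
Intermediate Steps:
a = -72 (a = -1/2*144 = -72)
g(t) = 9*sqrt(2)*sqrt(t)/5 (g(t) = 9*sqrt(t + t)/5 = 9*sqrt(2*t)/5 = 9*(sqrt(2)*sqrt(t))/5 = 9*sqrt(2)*sqrt(t)/5)
r(j) = -705 - 141*j (r(j) = (-72 - 1*69)*(j + 5) = (-72 - 69)*(5 + j) = -141*(5 + j) = -705 - 141*j)
Y = 1/(-32430 + 9*I*sqrt(266)/5) (Y = 1/((-705 - 141*225) + 9*sqrt(2)*sqrt(-123 - 10)/5) = 1/((-705 - 31725) + 9*sqrt(2)*sqrt(-133)/5) = 1/(-32430 + 9*sqrt(2)*(I*sqrt(133))/5) = 1/(-32430 + 9*I*sqrt(266)/5) ≈ -3.0836e-5 - 2.79e-8*I)
-Y = -(-135125/4382107341 - 5*I*sqrt(266)/2921404894) = 135125/4382107341 + 5*I*sqrt(266)/2921404894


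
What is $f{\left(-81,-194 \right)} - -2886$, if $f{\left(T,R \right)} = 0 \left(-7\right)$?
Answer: $2886$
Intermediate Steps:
$f{\left(T,R \right)} = 0$
$f{\left(-81,-194 \right)} - -2886 = 0 - -2886 = 0 + 2886 = 2886$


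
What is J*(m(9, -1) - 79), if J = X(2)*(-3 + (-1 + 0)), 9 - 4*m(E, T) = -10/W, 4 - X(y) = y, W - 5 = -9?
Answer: 619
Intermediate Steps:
W = -4 (W = 5 - 9 = -4)
X(y) = 4 - y
m(E, T) = 13/8 (m(E, T) = 9/4 - (-5)/(2*(-4)) = 9/4 - (-5)*(-1)/(2*4) = 9/4 - 1/4*5/2 = 9/4 - 5/8 = 13/8)
J = -8 (J = (4 - 1*2)*(-3 + (-1 + 0)) = (4 - 2)*(-3 - 1) = 2*(-4) = -8)
J*(m(9, -1) - 79) = -8*(13/8 - 79) = -8*(-619/8) = 619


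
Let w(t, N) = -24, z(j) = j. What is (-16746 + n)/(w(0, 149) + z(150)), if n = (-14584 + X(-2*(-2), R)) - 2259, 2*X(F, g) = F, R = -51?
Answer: -33587/126 ≈ -266.56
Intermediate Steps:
X(F, g) = F/2
n = -16841 (n = (-14584 + (-2*(-2))/2) - 2259 = (-14584 + (½)*4) - 2259 = (-14584 + 2) - 2259 = -14582 - 2259 = -16841)
(-16746 + n)/(w(0, 149) + z(150)) = (-16746 - 16841)/(-24 + 150) = -33587/126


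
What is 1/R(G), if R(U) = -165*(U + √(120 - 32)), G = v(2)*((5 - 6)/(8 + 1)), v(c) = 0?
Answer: -√22/7260 ≈ -0.00064606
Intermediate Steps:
G = 0 (G = 0*((5 - 6)/(8 + 1)) = 0*(-1/9) = 0*(-1*⅑) = 0*(-⅑) = 0)
R(U) = -330*√22 - 165*U (R(U) = -165*(U + √88) = -165*(U + 2*√22) = -330*√22 - 165*U)
1/R(G) = 1/(-330*√22 - 165*0) = 1/(-330*√22 + 0) = 1/(-330*√22) = -√22/7260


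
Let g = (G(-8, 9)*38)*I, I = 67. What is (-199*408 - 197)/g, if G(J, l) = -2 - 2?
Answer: 81389/10184 ≈ 7.9919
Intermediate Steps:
G(J, l) = -4
g = -10184 (g = -4*38*67 = -152*67 = -10184)
(-199*408 - 197)/g = (-199*408 - 197)/(-10184) = (-81192 - 197)*(-1/10184) = -81389*(-1/10184) = 81389/10184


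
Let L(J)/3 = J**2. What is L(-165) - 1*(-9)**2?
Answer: 81594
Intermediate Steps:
L(J) = 3*J**2
L(-165) - 1*(-9)**2 = 3*(-165)**2 - 1*(-9)**2 = 3*27225 - 1*81 = 81675 - 81 = 81594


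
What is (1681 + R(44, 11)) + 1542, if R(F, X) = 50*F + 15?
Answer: 5438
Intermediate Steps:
R(F, X) = 15 + 50*F
(1681 + R(44, 11)) + 1542 = (1681 + (15 + 50*44)) + 1542 = (1681 + (15 + 2200)) + 1542 = (1681 + 2215) + 1542 = 3896 + 1542 = 5438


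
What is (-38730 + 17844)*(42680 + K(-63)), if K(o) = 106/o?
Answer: -18718966108/21 ≈ -8.9138e+8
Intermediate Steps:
(-38730 + 17844)*(42680 + K(-63)) = (-38730 + 17844)*(42680 + 106/(-63)) = -20886*(42680 + 106*(-1/63)) = -20886*(42680 - 106/63) = -20886*2688734/63 = -18718966108/21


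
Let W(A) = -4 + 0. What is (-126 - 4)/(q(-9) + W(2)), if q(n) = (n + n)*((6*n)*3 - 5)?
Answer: -65/1501 ≈ -0.043304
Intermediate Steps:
W(A) = -4
q(n) = 2*n*(-5 + 18*n) (q(n) = (2*n)*(18*n - 5) = (2*n)*(-5 + 18*n) = 2*n*(-5 + 18*n))
(-126 - 4)/(q(-9) + W(2)) = (-126 - 4)/(2*(-9)*(-5 + 18*(-9)) - 4) = -130/(2*(-9)*(-5 - 162) - 4) = -130/(2*(-9)*(-167) - 4) = -130/(3006 - 4) = -130/3002 = -130*1/3002 = -65/1501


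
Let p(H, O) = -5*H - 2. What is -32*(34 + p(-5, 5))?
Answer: -1824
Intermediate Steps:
p(H, O) = -2 - 5*H
-32*(34 + p(-5, 5)) = -32*(34 + (-2 - 5*(-5))) = -32*(34 + (-2 + 25)) = -32*(34 + 23) = -32*57 = -1824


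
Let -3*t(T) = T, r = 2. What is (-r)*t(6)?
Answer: 4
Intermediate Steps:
t(T) = -T/3
(-r)*t(6) = (-1*2)*(-⅓*6) = -2*(-2) = 4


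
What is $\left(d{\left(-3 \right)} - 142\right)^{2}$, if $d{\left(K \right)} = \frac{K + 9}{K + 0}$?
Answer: $20736$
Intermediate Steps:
$d{\left(K \right)} = \frac{9 + K}{K}$
$\left(d{\left(-3 \right)} - 142\right)^{2} = \left(\frac{9 - 3}{-3} - 142\right)^{2} = \left(\left(- \frac{1}{3}\right) 6 - 142\right)^{2} = \left(-2 - 142\right)^{2} = \left(-144\right)^{2} = 20736$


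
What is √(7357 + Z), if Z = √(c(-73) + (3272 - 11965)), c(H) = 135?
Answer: √(7357 + I*√8558) ≈ 85.775 + 0.5393*I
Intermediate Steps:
Z = I*√8558 (Z = √(135 + (3272 - 11965)) = √(135 - 8693) = √(-8558) = I*√8558 ≈ 92.51*I)
√(7357 + Z) = √(7357 + I*√8558)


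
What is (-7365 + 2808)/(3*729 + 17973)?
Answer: -217/960 ≈ -0.22604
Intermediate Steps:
(-7365 + 2808)/(3*729 + 17973) = -4557/(2187 + 17973) = -4557/20160 = -4557*1/20160 = -217/960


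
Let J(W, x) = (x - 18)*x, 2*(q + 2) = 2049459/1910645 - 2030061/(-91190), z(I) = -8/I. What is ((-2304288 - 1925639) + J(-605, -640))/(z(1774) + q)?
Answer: -21404599711755365380/54302426591627 ≈ -3.9417e+5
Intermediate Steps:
q = 61248894461/6335698820 (q = -2 + (2049459/1910645 - 2030061/(-91190))/2 = -2 + (2049459*(1/1910645) - 2030061*(-1/91190))/2 = -2 + (2049459/1910645 + 184551/8290)/2 = -2 + (½)*(73920292101/3167849410) = -2 + 73920292101/6335698820 = 61248894461/6335698820 ≈ 9.6673)
J(W, x) = x*(-18 + x) (J(W, x) = (-18 + x)*x = x*(-18 + x))
((-2304288 - 1925639) + J(-605, -640))/(z(1774) + q) = ((-2304288 - 1925639) - 640*(-18 - 640))/(-8/1774 + 61248894461/6335698820) = (-4229927 - 640*(-658))/(-8*1/1774 + 61248894461/6335698820) = (-4229927 + 421120)/(-4/887 + 61248894461/6335698820) = -3808807/54302426591627/5619764853340 = -3808807*5619764853340/54302426591627 = -21404599711755365380/54302426591627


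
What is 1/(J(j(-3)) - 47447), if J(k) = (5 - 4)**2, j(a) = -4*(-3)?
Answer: -1/47446 ≈ -2.1077e-5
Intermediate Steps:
j(a) = 12
J(k) = 1 (J(k) = 1**2 = 1)
1/(J(j(-3)) - 47447) = 1/(1 - 47447) = 1/(-47446) = -1/47446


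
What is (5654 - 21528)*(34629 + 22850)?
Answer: -912421646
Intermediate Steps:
(5654 - 21528)*(34629 + 22850) = -15874*57479 = -912421646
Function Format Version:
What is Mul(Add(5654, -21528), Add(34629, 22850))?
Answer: -912421646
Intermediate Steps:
Mul(Add(5654, -21528), Add(34629, 22850)) = Mul(-15874, 57479) = -912421646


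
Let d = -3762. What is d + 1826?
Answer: -1936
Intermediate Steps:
d + 1826 = -3762 + 1826 = -1936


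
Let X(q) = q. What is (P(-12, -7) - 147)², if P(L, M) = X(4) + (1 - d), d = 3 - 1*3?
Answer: 20164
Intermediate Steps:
d = 0 (d = 3 - 3 = 0)
P(L, M) = 5 (P(L, M) = 4 + (1 - 1*0) = 4 + (1 + 0) = 4 + 1 = 5)
(P(-12, -7) - 147)² = (5 - 147)² = (-142)² = 20164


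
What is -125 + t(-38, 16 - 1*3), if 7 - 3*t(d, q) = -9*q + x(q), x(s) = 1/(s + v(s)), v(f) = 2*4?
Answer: -5272/63 ≈ -83.682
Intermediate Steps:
v(f) = 8
x(s) = 1/(8 + s) (x(s) = 1/(s + 8) = 1/(8 + s))
t(d, q) = 7/3 + 3*q - 1/(3*(8 + q)) (t(d, q) = 7/3 - (-9*q + 1/(8 + q))/3 = 7/3 - (1/(8 + q) - 9*q)/3 = 7/3 + (3*q - 1/(3*(8 + q))) = 7/3 + 3*q - 1/(3*(8 + q)))
-125 + t(-38, 16 - 1*3) = -125 + (-1 + (7 + 9*(16 - 1*3))*(8 + (16 - 1*3)))/(3*(8 + (16 - 1*3))) = -125 + (-1 + (7 + 9*(16 - 3))*(8 + (16 - 3)))/(3*(8 + (16 - 3))) = -125 + (-1 + (7 + 9*13)*(8 + 13))/(3*(8 + 13)) = -125 + (1/3)*(-1 + (7 + 117)*21)/21 = -125 + (1/3)*(1/21)*(-1 + 124*21) = -125 + (1/3)*(1/21)*(-1 + 2604) = -125 + (1/3)*(1/21)*2603 = -125 + 2603/63 = -5272/63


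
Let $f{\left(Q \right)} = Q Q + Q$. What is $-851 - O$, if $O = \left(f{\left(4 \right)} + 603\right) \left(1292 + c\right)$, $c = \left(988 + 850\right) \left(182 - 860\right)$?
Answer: $775554405$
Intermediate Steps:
$f{\left(Q \right)} = Q + Q^{2}$ ($f{\left(Q \right)} = Q^{2} + Q = Q + Q^{2}$)
$c = -1246164$ ($c = 1838 \left(-678\right) = -1246164$)
$O = -775555256$ ($O = \left(4 \left(1 + 4\right) + 603\right) \left(1292 - 1246164\right) = \left(4 \cdot 5 + 603\right) \left(-1244872\right) = \left(20 + 603\right) \left(-1244872\right) = 623 \left(-1244872\right) = -775555256$)
$-851 - O = -851 - -775555256 = -851 + 775555256 = 775554405$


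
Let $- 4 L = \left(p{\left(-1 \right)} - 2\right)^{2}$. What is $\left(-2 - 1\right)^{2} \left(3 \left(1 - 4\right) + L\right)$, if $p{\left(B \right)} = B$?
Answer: $- \frac{405}{4} \approx -101.25$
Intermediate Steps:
$L = - \frac{9}{4}$ ($L = - \frac{\left(-1 - 2\right)^{2}}{4} = - \frac{\left(-3\right)^{2}}{4} = \left(- \frac{1}{4}\right) 9 = - \frac{9}{4} \approx -2.25$)
$\left(-2 - 1\right)^{2} \left(3 \left(1 - 4\right) + L\right) = \left(-2 - 1\right)^{2} \left(3 \left(1 - 4\right) - \frac{9}{4}\right) = \left(-3\right)^{2} \left(3 \left(-3\right) - \frac{9}{4}\right) = 9 \left(-9 - \frac{9}{4}\right) = 9 \left(- \frac{45}{4}\right) = - \frac{405}{4}$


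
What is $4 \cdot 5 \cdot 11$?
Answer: $220$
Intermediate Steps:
$4 \cdot 5 \cdot 11 = 20 \cdot 11 = 220$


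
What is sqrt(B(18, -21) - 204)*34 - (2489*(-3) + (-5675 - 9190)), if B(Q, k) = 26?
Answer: 22332 + 34*I*sqrt(178) ≈ 22332.0 + 453.62*I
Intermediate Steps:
sqrt(B(18, -21) - 204)*34 - (2489*(-3) + (-5675 - 9190)) = sqrt(26 - 204)*34 - (2489*(-3) + (-5675 - 9190)) = sqrt(-178)*34 - (-7467 - 14865) = (I*sqrt(178))*34 - 1*(-22332) = 34*I*sqrt(178) + 22332 = 22332 + 34*I*sqrt(178)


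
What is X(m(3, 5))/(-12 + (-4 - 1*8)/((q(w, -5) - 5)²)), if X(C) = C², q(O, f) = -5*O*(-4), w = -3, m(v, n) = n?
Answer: -105625/50712 ≈ -2.0828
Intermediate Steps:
q(O, f) = 20*O
X(m(3, 5))/(-12 + (-4 - 1*8)/((q(w, -5) - 5)²)) = 5²/(-12 + (-4 - 1*8)/((20*(-3) - 5)²)) = 25/(-12 + (-4 - 8)/((-60 - 5)²)) = 25/(-12 - 12/((-65)²)) = 25/(-12 - 12/4225) = 25/(-50712/4225) = -4225/50712*25 = -105625/50712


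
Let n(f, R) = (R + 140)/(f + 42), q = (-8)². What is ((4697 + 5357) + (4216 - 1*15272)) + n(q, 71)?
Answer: -106001/106 ≈ -1000.0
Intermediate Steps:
q = 64
n(f, R) = (140 + R)/(42 + f)
((4697 + 5357) + (4216 - 1*15272)) + n(q, 71) = ((4697 + 5357) + (4216 - 1*15272)) + (140 + 71)/(42 + 64) = (10054 + (4216 - 15272)) + 211/106 = (10054 - 11056) + (1/106)*211 = -1002 + 211/106 = -106001/106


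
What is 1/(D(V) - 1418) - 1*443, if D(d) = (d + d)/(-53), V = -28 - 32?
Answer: -33240115/75034 ≈ -443.00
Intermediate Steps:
V = -60
D(d) = -2*d/53 (D(d) = (2*d)*(-1/53) = -2*d/53)
1/(D(V) - 1418) - 1*443 = 1/(-2/53*(-60) - 1418) - 1*443 = 1/(120/53 - 1418) - 443 = 1/(-75034/53) - 443 = -53/75034 - 443 = -33240115/75034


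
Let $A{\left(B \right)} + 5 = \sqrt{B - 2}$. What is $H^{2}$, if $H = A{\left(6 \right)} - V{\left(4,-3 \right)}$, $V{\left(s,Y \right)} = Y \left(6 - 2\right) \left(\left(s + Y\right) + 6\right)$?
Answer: $6561$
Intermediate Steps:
$A{\left(B \right)} = -5 + \sqrt{-2 + B}$ ($A{\left(B \right)} = -5 + \sqrt{B - 2} = -5 + \sqrt{-2 + B}$)
$V{\left(s,Y \right)} = 4 Y \left(6 + Y + s\right)$ ($V{\left(s,Y \right)} = Y 4 \left(\left(Y + s\right) + 6\right) = 4 Y \left(6 + Y + s\right)$)
$H = 81$ ($H = \left(-5 + \sqrt{-2 + 6}\right) - 4 \left(-3\right) \left(6 - 3 + 4\right) = \left(-5 + \sqrt{4}\right) - 4 \left(-3\right) 7 = \left(-5 + 2\right) - -84 = -3 + 84 = 81$)
$H^{2} = 81^{2} = 6561$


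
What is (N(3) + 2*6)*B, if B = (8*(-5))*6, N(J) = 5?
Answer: -4080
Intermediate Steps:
B = -240 (B = -40*6 = -240)
(N(3) + 2*6)*B = (5 + 2*6)*(-240) = (5 + 12)*(-240) = 17*(-240) = -4080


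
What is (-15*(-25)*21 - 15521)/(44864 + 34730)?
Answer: -3823/39797 ≈ -0.096063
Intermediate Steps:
(-15*(-25)*21 - 15521)/(44864 + 34730) = (375*21 - 15521)/79594 = (7875 - 15521)*(1/79594) = -7646*1/79594 = -3823/39797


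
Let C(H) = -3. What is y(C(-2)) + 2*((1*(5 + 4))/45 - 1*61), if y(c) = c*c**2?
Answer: -743/5 ≈ -148.60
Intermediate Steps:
y(c) = c**3
y(C(-2)) + 2*((1*(5 + 4))/45 - 1*61) = (-3)**3 + 2*((1*(5 + 4))/45 - 1*61) = -27 + 2*((1*9)*(1/45) - 61) = -27 + 2*(9*(1/45) - 61) = -27 + 2*(1/5 - 61) = -27 + 2*(-304/5) = -27 - 608/5 = -743/5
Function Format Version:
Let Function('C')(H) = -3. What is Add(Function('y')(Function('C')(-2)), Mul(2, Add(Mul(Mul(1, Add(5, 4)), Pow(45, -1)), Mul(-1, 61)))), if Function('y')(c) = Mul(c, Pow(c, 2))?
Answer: Rational(-743, 5) ≈ -148.60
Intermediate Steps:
Function('y')(c) = Pow(c, 3)
Add(Function('y')(Function('C')(-2)), Mul(2, Add(Mul(Mul(1, Add(5, 4)), Pow(45, -1)), Mul(-1, 61)))) = Add(Pow(-3, 3), Mul(2, Add(Mul(Mul(1, Add(5, 4)), Pow(45, -1)), Mul(-1, 61)))) = Add(-27, Mul(2, Add(Mul(Mul(1, 9), Rational(1, 45)), -61))) = Add(-27, Mul(2, Add(Mul(9, Rational(1, 45)), -61))) = Add(-27, Mul(2, Add(Rational(1, 5), -61))) = Add(-27, Mul(2, Rational(-304, 5))) = Add(-27, Rational(-608, 5)) = Rational(-743, 5)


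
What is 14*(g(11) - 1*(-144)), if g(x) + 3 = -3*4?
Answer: 1806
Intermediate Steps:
g(x) = -15 (g(x) = -3 - 3*4 = -3 - 12 = -15)
14*(g(11) - 1*(-144)) = 14*(-15 - 1*(-144)) = 14*(-15 + 144) = 14*129 = 1806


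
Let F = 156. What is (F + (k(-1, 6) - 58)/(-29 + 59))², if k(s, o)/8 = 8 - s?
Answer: 5508409/225 ≈ 24482.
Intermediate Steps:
k(s, o) = 64 - 8*s (k(s, o) = 8*(8 - s) = 64 - 8*s)
(F + (k(-1, 6) - 58)/(-29 + 59))² = (156 + ((64 - 8*(-1)) - 58)/(-29 + 59))² = (156 + ((64 + 8) - 58)/30)² = (156 + (72 - 58)*(1/30))² = (156 + 14*(1/30))² = (156 + 7/15)² = (2347/15)² = 5508409/225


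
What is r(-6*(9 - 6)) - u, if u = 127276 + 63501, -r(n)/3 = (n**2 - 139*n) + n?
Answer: -199201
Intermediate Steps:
r(n) = -3*n**2 + 414*n (r(n) = -3*((n**2 - 139*n) + n) = -3*(n**2 - 138*n) = -3*n**2 + 414*n)
u = 190777
r(-6*(9 - 6)) - u = 3*(-6*(9 - 6))*(138 - (-6)*(9 - 6)) - 1*190777 = 3*(-6*3)*(138 - (-6)*3) - 190777 = 3*(-18)*(138 - 1*(-18)) - 190777 = 3*(-18)*(138 + 18) - 190777 = 3*(-18)*156 - 190777 = -8424 - 190777 = -199201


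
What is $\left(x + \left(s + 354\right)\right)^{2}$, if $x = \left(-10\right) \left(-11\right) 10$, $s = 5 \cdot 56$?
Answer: $3006756$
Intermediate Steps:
$s = 280$
$x = 1100$ ($x = 110 \cdot 10 = 1100$)
$\left(x + \left(s + 354\right)\right)^{2} = \left(1100 + \left(280 + 354\right)\right)^{2} = \left(1100 + 634\right)^{2} = 1734^{2} = 3006756$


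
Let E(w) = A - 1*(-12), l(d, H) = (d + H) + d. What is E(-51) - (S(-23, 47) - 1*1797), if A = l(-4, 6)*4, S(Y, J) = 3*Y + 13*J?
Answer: 1259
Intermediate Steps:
l(d, H) = H + 2*d (l(d, H) = (H + d) + d = H + 2*d)
A = -8 (A = (6 + 2*(-4))*4 = (6 - 8)*4 = -2*4 = -8)
E(w) = 4 (E(w) = -8 - 1*(-12) = -8 + 12 = 4)
E(-51) - (S(-23, 47) - 1*1797) = 4 - ((3*(-23) + 13*47) - 1*1797) = 4 - ((-69 + 611) - 1797) = 4 - (542 - 1797) = 4 - 1*(-1255) = 4 + 1255 = 1259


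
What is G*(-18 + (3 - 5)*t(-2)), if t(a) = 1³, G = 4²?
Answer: -320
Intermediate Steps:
G = 16
t(a) = 1
G*(-18 + (3 - 5)*t(-2)) = 16*(-18 + (3 - 5)*1) = 16*(-18 - 2*1) = 16*(-18 - 2) = 16*(-20) = -320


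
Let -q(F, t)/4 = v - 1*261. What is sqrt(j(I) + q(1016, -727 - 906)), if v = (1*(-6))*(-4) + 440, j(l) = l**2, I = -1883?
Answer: sqrt(3544877) ≈ 1882.8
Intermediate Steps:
v = 464 (v = -6*(-4) + 440 = 24 + 440 = 464)
q(F, t) = -812 (q(F, t) = -4*(464 - 1*261) = -4*(464 - 261) = -4*203 = -812)
sqrt(j(I) + q(1016, -727 - 906)) = sqrt((-1883)**2 - 812) = sqrt(3545689 - 812) = sqrt(3544877)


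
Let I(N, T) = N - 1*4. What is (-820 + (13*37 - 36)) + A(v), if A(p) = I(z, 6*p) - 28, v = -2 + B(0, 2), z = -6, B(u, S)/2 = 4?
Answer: -413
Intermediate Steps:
B(u, S) = 8 (B(u, S) = 2*4 = 8)
I(N, T) = -4 + N (I(N, T) = N - 4 = -4 + N)
v = 6 (v = -2 + 8 = 6)
A(p) = -38 (A(p) = (-4 - 6) - 28 = -10 - 28 = -38)
(-820 + (13*37 - 36)) + A(v) = (-820 + (13*37 - 36)) - 38 = (-820 + (481 - 36)) - 38 = (-820 + 445) - 38 = -375 - 38 = -413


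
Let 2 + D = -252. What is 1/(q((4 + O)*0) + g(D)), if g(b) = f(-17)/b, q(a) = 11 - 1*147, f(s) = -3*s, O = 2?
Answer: -254/34595 ≈ -0.0073421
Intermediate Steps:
q(a) = -136 (q(a) = 11 - 147 = -136)
D = -254 (D = -2 - 252 = -254)
g(b) = 51/b (g(b) = (-3*(-17))/b = 51/b)
1/(q((4 + O)*0) + g(D)) = 1/(-136 + 51/(-254)) = 1/(-136 + 51*(-1/254)) = 1/(-136 - 51/254) = 1/(-34595/254) = -254/34595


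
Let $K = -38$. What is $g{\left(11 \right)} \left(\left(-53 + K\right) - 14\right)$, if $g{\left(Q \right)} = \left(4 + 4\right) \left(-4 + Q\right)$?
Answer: $-5880$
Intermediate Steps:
$g{\left(Q \right)} = -32 + 8 Q$ ($g{\left(Q \right)} = 8 \left(-4 + Q\right) = -32 + 8 Q$)
$g{\left(11 \right)} \left(\left(-53 + K\right) - 14\right) = \left(-32 + 8 \cdot 11\right) \left(\left(-53 - 38\right) - 14\right) = \left(-32 + 88\right) \left(-91 - 14\right) = 56 \left(-105\right) = -5880$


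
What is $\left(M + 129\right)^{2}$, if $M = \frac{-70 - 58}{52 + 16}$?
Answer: $\frac{4669921}{289} \approx 16159.0$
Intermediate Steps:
$M = - \frac{32}{17}$ ($M = - \frac{128}{68} = \left(-128\right) \frac{1}{68} = - \frac{32}{17} \approx -1.8824$)
$\left(M + 129\right)^{2} = \left(- \frac{32}{17} + 129\right)^{2} = \left(\frac{2161}{17}\right)^{2} = \frac{4669921}{289}$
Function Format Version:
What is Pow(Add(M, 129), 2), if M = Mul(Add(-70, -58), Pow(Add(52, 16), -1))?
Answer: Rational(4669921, 289) ≈ 16159.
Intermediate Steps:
M = Rational(-32, 17) (M = Mul(-128, Pow(68, -1)) = Mul(-128, Rational(1, 68)) = Rational(-32, 17) ≈ -1.8824)
Pow(Add(M, 129), 2) = Pow(Add(Rational(-32, 17), 129), 2) = Pow(Rational(2161, 17), 2) = Rational(4669921, 289)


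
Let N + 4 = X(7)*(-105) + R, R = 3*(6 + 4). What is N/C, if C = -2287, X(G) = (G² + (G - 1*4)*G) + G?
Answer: 8059/2287 ≈ 3.5238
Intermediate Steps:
X(G) = G + G² + G*(-4 + G) (X(G) = (G² + (G - 4)*G) + G = (G² + (-4 + G)*G) + G = (G² + G*(-4 + G)) + G = G + G² + G*(-4 + G))
R = 30 (R = 3*10 = 30)
N = -8059 (N = -4 + ((7*(-3 + 2*7))*(-105) + 30) = -4 + ((7*(-3 + 14))*(-105) + 30) = -4 + ((7*11)*(-105) + 30) = -4 + (77*(-105) + 30) = -4 + (-8085 + 30) = -4 - 8055 = -8059)
N/C = -8059/(-2287) = -8059*(-1/2287) = 8059/2287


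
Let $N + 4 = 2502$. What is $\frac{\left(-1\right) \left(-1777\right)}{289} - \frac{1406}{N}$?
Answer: $\frac{2016306}{360961} \approx 5.5859$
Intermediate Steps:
$N = 2498$ ($N = -4 + 2502 = 2498$)
$\frac{\left(-1\right) \left(-1777\right)}{289} - \frac{1406}{N} = \frac{\left(-1\right) \left(-1777\right)}{289} - \frac{1406}{2498} = 1777 \cdot \frac{1}{289} - \frac{703}{1249} = \frac{1777}{289} - \frac{703}{1249} = \frac{2016306}{360961}$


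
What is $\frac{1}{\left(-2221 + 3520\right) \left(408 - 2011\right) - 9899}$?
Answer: $- \frac{1}{2092196} \approx -4.7797 \cdot 10^{-7}$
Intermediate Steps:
$\frac{1}{\left(-2221 + 3520\right) \left(408 - 2011\right) - 9899} = \frac{1}{1299 \left(-1603\right) - 9899} = \frac{1}{-2082297 - 9899} = \frac{1}{-2092196} = - \frac{1}{2092196}$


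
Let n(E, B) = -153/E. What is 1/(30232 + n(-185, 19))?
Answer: 185/5593073 ≈ 3.3077e-5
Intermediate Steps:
1/(30232 + n(-185, 19)) = 1/(30232 - 153/(-185)) = 1/(30232 - 153*(-1/185)) = 1/(30232 + 153/185) = 1/(5593073/185) = 185/5593073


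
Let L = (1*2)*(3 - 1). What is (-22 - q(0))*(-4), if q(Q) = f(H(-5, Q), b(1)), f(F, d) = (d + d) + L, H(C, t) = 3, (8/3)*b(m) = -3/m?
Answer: 95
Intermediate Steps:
b(m) = -9/(8*m) (b(m) = 3*(-3/m)/8 = -9/(8*m))
L = 4 (L = 2*2 = 4)
f(F, d) = 4 + 2*d (f(F, d) = (d + d) + 4 = 2*d + 4 = 4 + 2*d)
q(Q) = 7/4 (q(Q) = 4 + 2*(-9/8/1) = 4 + 2*(-9/8*1) = 4 + 2*(-9/8) = 4 - 9/4 = 7/4)
(-22 - q(0))*(-4) = (-22 - 1*7/4)*(-4) = (-22 - 7/4)*(-4) = -95/4*(-4) = 95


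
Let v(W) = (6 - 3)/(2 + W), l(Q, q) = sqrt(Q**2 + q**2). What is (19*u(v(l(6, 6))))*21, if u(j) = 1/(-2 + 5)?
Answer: 133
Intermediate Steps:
v(W) = 3/(2 + W)
u(j) = 1/3
(19*u(v(l(6, 6))))*21 = (19*(1/3))*21 = (19/3)*21 = 133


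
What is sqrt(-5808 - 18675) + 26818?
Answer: 26818 + I*sqrt(24483) ≈ 26818.0 + 156.47*I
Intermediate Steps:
sqrt(-5808 - 18675) + 26818 = sqrt(-24483) + 26818 = I*sqrt(24483) + 26818 = 26818 + I*sqrt(24483)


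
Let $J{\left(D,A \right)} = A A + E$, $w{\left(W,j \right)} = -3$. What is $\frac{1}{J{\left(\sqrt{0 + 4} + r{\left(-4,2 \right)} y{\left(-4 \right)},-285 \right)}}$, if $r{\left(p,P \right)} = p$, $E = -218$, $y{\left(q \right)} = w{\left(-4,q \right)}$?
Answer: $\frac{1}{81007} \approx 1.2345 \cdot 10^{-5}$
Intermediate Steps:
$y{\left(q \right)} = -3$
$J{\left(D,A \right)} = -218 + A^{2}$ ($J{\left(D,A \right)} = A A - 218 = A^{2} - 218 = -218 + A^{2}$)
$\frac{1}{J{\left(\sqrt{0 + 4} + r{\left(-4,2 \right)} y{\left(-4 \right)},-285 \right)}} = \frac{1}{-218 + \left(-285\right)^{2}} = \frac{1}{-218 + 81225} = \frac{1}{81007}$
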